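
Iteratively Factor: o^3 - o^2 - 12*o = (o + 3)*(o^2 - 4*o) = o*(o + 3)*(o - 4)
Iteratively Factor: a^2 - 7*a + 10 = (a - 2)*(a - 5)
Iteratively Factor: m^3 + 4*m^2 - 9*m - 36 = (m - 3)*(m^2 + 7*m + 12) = (m - 3)*(m + 3)*(m + 4)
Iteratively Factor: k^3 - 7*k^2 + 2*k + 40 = (k - 5)*(k^2 - 2*k - 8) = (k - 5)*(k - 4)*(k + 2)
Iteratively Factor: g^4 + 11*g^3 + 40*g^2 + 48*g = (g + 3)*(g^3 + 8*g^2 + 16*g) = g*(g + 3)*(g^2 + 8*g + 16) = g*(g + 3)*(g + 4)*(g + 4)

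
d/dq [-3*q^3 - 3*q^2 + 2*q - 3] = -9*q^2 - 6*q + 2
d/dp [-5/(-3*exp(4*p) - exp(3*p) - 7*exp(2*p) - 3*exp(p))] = 5*(-12*exp(3*p) - 3*exp(2*p) - 14*exp(p) - 3)*exp(-p)/(3*exp(3*p) + exp(2*p) + 7*exp(p) + 3)^2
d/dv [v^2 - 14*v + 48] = 2*v - 14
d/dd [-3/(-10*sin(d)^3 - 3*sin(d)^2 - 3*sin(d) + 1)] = 9*(-2*sin(d) + 5*cos(2*d) - 6)*cos(d)/(10*sin(d)^3 + 3*sin(d)^2 + 3*sin(d) - 1)^2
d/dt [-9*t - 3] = -9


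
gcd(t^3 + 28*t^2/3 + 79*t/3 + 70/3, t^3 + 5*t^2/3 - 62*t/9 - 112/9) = t^2 + 13*t/3 + 14/3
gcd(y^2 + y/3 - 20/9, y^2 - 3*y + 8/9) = 1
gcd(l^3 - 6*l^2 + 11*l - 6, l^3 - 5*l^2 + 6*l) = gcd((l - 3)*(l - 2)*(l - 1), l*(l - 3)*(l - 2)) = l^2 - 5*l + 6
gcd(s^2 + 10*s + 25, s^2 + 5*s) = s + 5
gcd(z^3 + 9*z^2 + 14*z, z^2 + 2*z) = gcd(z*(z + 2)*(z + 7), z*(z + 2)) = z^2 + 2*z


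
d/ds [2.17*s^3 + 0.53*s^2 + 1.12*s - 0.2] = 6.51*s^2 + 1.06*s + 1.12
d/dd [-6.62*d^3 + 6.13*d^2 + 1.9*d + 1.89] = -19.86*d^2 + 12.26*d + 1.9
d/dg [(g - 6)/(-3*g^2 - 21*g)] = (g^2 - 12*g - 42)/(3*g^2*(g^2 + 14*g + 49))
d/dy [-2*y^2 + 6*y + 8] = 6 - 4*y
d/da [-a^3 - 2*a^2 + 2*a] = -3*a^2 - 4*a + 2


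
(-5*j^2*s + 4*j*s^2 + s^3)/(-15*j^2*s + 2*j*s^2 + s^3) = (-j + s)/(-3*j + s)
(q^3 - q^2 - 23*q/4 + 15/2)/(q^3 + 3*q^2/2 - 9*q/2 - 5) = (q - 3/2)/(q + 1)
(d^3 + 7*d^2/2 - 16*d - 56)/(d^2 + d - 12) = (d^2 - d/2 - 14)/(d - 3)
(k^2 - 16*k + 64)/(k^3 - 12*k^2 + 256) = 1/(k + 4)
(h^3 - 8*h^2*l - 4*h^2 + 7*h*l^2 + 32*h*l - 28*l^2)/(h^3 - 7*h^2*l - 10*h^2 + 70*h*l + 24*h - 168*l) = (h - l)/(h - 6)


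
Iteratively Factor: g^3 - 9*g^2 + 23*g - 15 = (g - 5)*(g^2 - 4*g + 3) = (g - 5)*(g - 3)*(g - 1)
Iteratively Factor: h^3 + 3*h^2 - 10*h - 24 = (h + 2)*(h^2 + h - 12) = (h + 2)*(h + 4)*(h - 3)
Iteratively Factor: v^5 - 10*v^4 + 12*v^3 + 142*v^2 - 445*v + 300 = (v + 4)*(v^4 - 14*v^3 + 68*v^2 - 130*v + 75) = (v - 3)*(v + 4)*(v^3 - 11*v^2 + 35*v - 25) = (v - 3)*(v - 1)*(v + 4)*(v^2 - 10*v + 25) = (v - 5)*(v - 3)*(v - 1)*(v + 4)*(v - 5)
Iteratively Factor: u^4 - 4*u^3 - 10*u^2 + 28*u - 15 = (u + 3)*(u^3 - 7*u^2 + 11*u - 5) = (u - 5)*(u + 3)*(u^2 - 2*u + 1) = (u - 5)*(u - 1)*(u + 3)*(u - 1)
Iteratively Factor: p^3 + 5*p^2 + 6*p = (p + 3)*(p^2 + 2*p) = p*(p + 3)*(p + 2)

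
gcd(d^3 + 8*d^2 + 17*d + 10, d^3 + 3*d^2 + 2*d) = d^2 + 3*d + 2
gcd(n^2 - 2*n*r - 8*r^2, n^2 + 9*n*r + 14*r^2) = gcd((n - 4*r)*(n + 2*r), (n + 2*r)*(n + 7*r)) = n + 2*r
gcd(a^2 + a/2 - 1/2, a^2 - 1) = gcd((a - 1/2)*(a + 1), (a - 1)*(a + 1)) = a + 1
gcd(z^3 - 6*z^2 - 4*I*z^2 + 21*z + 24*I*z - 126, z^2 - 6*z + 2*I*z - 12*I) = z - 6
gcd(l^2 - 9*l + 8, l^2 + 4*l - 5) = l - 1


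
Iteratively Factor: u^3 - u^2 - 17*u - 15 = (u - 5)*(u^2 + 4*u + 3) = (u - 5)*(u + 1)*(u + 3)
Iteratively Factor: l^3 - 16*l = (l + 4)*(l^2 - 4*l) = l*(l + 4)*(l - 4)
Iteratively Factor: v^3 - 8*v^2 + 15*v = (v)*(v^2 - 8*v + 15) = v*(v - 5)*(v - 3)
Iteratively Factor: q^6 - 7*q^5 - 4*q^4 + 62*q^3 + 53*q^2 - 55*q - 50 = (q - 5)*(q^5 - 2*q^4 - 14*q^3 - 8*q^2 + 13*q + 10) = (q - 5)*(q + 1)*(q^4 - 3*q^3 - 11*q^2 + 3*q + 10) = (q - 5)*(q - 1)*(q + 1)*(q^3 - 2*q^2 - 13*q - 10) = (q - 5)^2*(q - 1)*(q + 1)*(q^2 + 3*q + 2) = (q - 5)^2*(q - 1)*(q + 1)^2*(q + 2)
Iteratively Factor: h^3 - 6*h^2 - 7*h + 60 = (h + 3)*(h^2 - 9*h + 20) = (h - 5)*(h + 3)*(h - 4)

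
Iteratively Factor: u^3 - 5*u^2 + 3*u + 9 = (u - 3)*(u^2 - 2*u - 3) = (u - 3)^2*(u + 1)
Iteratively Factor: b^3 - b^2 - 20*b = (b - 5)*(b^2 + 4*b) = (b - 5)*(b + 4)*(b)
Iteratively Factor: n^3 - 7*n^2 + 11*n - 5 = (n - 5)*(n^2 - 2*n + 1) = (n - 5)*(n - 1)*(n - 1)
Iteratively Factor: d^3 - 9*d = (d - 3)*(d^2 + 3*d) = d*(d - 3)*(d + 3)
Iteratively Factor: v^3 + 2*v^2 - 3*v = (v - 1)*(v^2 + 3*v) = v*(v - 1)*(v + 3)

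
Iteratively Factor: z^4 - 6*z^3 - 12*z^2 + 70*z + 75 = (z + 3)*(z^3 - 9*z^2 + 15*z + 25) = (z - 5)*(z + 3)*(z^2 - 4*z - 5) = (z - 5)*(z + 1)*(z + 3)*(z - 5)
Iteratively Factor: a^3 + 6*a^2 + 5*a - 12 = (a - 1)*(a^2 + 7*a + 12) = (a - 1)*(a + 3)*(a + 4)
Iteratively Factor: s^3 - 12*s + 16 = (s - 2)*(s^2 + 2*s - 8) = (s - 2)^2*(s + 4)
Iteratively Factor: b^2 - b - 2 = (b - 2)*(b + 1)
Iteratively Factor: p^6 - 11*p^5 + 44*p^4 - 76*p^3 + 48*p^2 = (p - 3)*(p^5 - 8*p^4 + 20*p^3 - 16*p^2) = (p - 3)*(p - 2)*(p^4 - 6*p^3 + 8*p^2) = p*(p - 3)*(p - 2)*(p^3 - 6*p^2 + 8*p) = p*(p - 4)*(p - 3)*(p - 2)*(p^2 - 2*p) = p^2*(p - 4)*(p - 3)*(p - 2)*(p - 2)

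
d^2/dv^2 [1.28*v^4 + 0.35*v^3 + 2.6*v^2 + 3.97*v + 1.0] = 15.36*v^2 + 2.1*v + 5.2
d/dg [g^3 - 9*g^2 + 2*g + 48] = 3*g^2 - 18*g + 2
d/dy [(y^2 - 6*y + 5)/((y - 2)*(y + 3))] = (7*y^2 - 22*y + 31)/(y^4 + 2*y^3 - 11*y^2 - 12*y + 36)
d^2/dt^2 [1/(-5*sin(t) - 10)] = (sin(t)^2 - 2*sin(t) - 2)/(5*(sin(t) + 2)^3)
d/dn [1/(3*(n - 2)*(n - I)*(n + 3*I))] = (-(n - 2)*(n - I) - (n - 2)*(n + 3*I) - (n - I)*(n + 3*I))/(3*(n - 2)^2*(n - I)^2*(n + 3*I)^2)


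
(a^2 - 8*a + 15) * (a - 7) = a^3 - 15*a^2 + 71*a - 105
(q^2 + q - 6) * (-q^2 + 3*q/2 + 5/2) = -q^4 + q^3/2 + 10*q^2 - 13*q/2 - 15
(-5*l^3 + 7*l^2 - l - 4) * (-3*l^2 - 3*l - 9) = 15*l^5 - 6*l^4 + 27*l^3 - 48*l^2 + 21*l + 36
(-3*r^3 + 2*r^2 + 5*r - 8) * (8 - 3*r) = 9*r^4 - 30*r^3 + r^2 + 64*r - 64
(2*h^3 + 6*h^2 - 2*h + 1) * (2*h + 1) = 4*h^4 + 14*h^3 + 2*h^2 + 1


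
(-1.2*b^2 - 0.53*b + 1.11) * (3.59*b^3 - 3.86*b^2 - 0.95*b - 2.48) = -4.308*b^5 + 2.7293*b^4 + 7.1707*b^3 - 0.8051*b^2 + 0.2599*b - 2.7528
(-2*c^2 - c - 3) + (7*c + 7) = -2*c^2 + 6*c + 4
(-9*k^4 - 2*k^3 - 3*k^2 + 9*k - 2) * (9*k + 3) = -81*k^5 - 45*k^4 - 33*k^3 + 72*k^2 + 9*k - 6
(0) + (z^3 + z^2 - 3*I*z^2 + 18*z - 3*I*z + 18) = z^3 + z^2 - 3*I*z^2 + 18*z - 3*I*z + 18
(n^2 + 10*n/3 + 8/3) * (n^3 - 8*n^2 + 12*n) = n^5 - 14*n^4/3 - 12*n^3 + 56*n^2/3 + 32*n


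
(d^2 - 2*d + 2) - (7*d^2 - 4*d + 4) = -6*d^2 + 2*d - 2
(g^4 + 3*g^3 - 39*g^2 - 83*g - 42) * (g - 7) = g^5 - 4*g^4 - 60*g^3 + 190*g^2 + 539*g + 294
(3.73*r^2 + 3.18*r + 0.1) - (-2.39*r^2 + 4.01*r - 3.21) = 6.12*r^2 - 0.83*r + 3.31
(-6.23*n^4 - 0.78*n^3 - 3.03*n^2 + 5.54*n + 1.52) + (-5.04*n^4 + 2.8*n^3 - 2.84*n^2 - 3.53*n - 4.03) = -11.27*n^4 + 2.02*n^3 - 5.87*n^2 + 2.01*n - 2.51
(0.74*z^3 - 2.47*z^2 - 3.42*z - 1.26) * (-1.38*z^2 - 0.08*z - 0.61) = -1.0212*z^5 + 3.3494*z^4 + 4.4658*z^3 + 3.5191*z^2 + 2.187*z + 0.7686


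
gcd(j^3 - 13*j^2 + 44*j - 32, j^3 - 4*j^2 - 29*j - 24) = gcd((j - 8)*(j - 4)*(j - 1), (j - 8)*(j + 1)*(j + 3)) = j - 8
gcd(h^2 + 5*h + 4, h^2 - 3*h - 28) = h + 4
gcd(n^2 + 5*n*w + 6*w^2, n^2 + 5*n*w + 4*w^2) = 1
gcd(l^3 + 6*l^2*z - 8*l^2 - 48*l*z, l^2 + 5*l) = l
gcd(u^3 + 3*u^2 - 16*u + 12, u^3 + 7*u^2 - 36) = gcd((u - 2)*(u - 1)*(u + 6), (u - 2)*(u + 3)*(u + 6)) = u^2 + 4*u - 12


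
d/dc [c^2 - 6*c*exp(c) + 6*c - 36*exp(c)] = -6*c*exp(c) + 2*c - 42*exp(c) + 6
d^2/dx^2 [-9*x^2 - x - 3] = -18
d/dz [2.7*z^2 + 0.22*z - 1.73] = 5.4*z + 0.22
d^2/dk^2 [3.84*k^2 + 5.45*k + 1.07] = 7.68000000000000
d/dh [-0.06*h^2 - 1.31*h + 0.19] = -0.12*h - 1.31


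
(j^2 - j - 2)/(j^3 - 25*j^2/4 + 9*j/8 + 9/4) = 8*(j^2 - j - 2)/(8*j^3 - 50*j^2 + 9*j + 18)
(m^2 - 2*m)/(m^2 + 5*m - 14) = m/(m + 7)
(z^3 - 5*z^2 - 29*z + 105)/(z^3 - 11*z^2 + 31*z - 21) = (z + 5)/(z - 1)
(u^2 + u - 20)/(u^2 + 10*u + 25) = (u - 4)/(u + 5)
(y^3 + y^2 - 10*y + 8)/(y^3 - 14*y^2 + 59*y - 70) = (y^2 + 3*y - 4)/(y^2 - 12*y + 35)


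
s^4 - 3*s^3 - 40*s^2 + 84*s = s*(s - 7)*(s - 2)*(s + 6)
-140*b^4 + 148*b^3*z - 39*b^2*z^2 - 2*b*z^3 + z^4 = (-5*b + z)*(-2*b + z)^2*(7*b + z)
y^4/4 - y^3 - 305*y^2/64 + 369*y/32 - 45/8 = (y/4 + 1)*(y - 6)*(y - 5/4)*(y - 3/4)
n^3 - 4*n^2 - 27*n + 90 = (n - 6)*(n - 3)*(n + 5)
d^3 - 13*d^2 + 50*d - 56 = (d - 7)*(d - 4)*(d - 2)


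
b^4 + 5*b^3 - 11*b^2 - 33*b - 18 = (b - 3)*(b + 1)^2*(b + 6)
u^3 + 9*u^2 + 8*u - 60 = (u - 2)*(u + 5)*(u + 6)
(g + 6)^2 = g^2 + 12*g + 36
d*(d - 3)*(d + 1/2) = d^3 - 5*d^2/2 - 3*d/2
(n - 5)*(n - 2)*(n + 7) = n^3 - 39*n + 70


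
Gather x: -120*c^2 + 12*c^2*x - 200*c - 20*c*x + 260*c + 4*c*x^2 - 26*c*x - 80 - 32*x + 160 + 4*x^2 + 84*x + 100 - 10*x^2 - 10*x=-120*c^2 + 60*c + x^2*(4*c - 6) + x*(12*c^2 - 46*c + 42) + 180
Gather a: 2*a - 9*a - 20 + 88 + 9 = 77 - 7*a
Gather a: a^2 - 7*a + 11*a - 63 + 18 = a^2 + 4*a - 45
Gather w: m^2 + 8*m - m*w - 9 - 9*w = m^2 + 8*m + w*(-m - 9) - 9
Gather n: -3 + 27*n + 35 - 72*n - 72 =-45*n - 40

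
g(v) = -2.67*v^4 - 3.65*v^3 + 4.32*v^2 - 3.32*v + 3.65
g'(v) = -10.68*v^3 - 10.95*v^2 + 8.64*v - 3.32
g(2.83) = -225.14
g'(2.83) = -308.63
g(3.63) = -589.66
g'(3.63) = -627.09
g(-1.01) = 12.39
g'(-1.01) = -12.21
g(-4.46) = -628.25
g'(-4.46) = 687.83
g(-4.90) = -986.14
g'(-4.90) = 947.93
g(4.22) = -1054.49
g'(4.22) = -964.48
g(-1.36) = 16.20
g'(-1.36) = -8.46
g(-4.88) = -967.31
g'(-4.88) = 934.92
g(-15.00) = -121824.55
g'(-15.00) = 33448.33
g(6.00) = -4109.47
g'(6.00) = -2652.56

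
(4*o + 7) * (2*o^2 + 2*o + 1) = 8*o^3 + 22*o^2 + 18*o + 7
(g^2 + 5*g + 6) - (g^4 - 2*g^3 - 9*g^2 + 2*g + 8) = -g^4 + 2*g^3 + 10*g^2 + 3*g - 2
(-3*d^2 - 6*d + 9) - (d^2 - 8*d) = -4*d^2 + 2*d + 9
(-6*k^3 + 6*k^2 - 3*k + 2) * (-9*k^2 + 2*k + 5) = 54*k^5 - 66*k^4 + 9*k^3 + 6*k^2 - 11*k + 10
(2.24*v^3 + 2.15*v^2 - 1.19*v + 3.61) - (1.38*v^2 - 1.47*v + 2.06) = 2.24*v^3 + 0.77*v^2 + 0.28*v + 1.55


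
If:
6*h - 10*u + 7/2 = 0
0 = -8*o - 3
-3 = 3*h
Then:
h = -1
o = -3/8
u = -1/4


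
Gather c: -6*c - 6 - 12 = -6*c - 18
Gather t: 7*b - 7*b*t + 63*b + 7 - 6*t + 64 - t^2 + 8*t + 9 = 70*b - t^2 + t*(2 - 7*b) + 80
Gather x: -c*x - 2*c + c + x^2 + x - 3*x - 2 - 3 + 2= -c + x^2 + x*(-c - 2) - 3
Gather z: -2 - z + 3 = 1 - z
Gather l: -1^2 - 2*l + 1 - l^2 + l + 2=-l^2 - l + 2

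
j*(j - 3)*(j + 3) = j^3 - 9*j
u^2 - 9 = (u - 3)*(u + 3)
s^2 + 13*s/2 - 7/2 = (s - 1/2)*(s + 7)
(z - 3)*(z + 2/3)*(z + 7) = z^3 + 14*z^2/3 - 55*z/3 - 14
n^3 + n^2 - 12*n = n*(n - 3)*(n + 4)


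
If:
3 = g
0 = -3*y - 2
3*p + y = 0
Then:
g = 3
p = 2/9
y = -2/3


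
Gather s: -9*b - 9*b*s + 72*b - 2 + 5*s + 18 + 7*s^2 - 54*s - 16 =63*b + 7*s^2 + s*(-9*b - 49)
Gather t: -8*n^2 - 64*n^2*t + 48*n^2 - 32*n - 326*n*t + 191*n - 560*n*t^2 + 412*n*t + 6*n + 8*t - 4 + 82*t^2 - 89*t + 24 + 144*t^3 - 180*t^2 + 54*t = 40*n^2 + 165*n + 144*t^3 + t^2*(-560*n - 98) + t*(-64*n^2 + 86*n - 27) + 20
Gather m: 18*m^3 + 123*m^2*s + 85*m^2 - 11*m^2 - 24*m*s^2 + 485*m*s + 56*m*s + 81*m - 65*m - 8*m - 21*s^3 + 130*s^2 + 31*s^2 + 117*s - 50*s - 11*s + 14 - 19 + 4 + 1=18*m^3 + m^2*(123*s + 74) + m*(-24*s^2 + 541*s + 8) - 21*s^3 + 161*s^2 + 56*s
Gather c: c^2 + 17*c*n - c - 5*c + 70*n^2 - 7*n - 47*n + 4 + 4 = c^2 + c*(17*n - 6) + 70*n^2 - 54*n + 8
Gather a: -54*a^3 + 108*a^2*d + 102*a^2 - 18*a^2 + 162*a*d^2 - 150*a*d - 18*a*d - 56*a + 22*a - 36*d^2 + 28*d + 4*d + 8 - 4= -54*a^3 + a^2*(108*d + 84) + a*(162*d^2 - 168*d - 34) - 36*d^2 + 32*d + 4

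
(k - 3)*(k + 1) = k^2 - 2*k - 3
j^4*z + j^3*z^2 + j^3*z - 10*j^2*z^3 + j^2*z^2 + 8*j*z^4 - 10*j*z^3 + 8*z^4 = (j - 2*z)*(j - z)*(j + 4*z)*(j*z + z)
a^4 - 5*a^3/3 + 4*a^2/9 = a^2*(a - 4/3)*(a - 1/3)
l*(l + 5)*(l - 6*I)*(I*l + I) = I*l^4 + 6*l^3 + 6*I*l^3 + 36*l^2 + 5*I*l^2 + 30*l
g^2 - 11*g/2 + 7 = (g - 7/2)*(g - 2)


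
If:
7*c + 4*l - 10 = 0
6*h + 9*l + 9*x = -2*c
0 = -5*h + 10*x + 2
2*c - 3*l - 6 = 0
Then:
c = 54/29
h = 474/1015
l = -22/29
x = 34/1015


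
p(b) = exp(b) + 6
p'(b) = exp(b)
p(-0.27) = 6.76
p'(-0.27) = 0.76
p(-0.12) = 6.89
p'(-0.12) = 0.89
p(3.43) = 36.88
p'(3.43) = 30.88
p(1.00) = 8.72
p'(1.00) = 2.72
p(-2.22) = 6.11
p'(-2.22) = 0.11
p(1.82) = 12.17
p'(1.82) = 6.17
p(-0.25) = 6.78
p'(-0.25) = 0.78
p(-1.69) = 6.18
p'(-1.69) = 0.18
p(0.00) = 7.00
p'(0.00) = 1.00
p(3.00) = 26.09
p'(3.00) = 20.09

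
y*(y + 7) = y^2 + 7*y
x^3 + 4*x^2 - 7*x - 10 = (x - 2)*(x + 1)*(x + 5)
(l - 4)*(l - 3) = l^2 - 7*l + 12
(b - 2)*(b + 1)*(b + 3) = b^3 + 2*b^2 - 5*b - 6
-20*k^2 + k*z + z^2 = (-4*k + z)*(5*k + z)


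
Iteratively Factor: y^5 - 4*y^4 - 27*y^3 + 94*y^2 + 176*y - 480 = (y - 2)*(y^4 - 2*y^3 - 31*y^2 + 32*y + 240) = (y - 2)*(y + 4)*(y^3 - 6*y^2 - 7*y + 60) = (y - 5)*(y - 2)*(y + 4)*(y^2 - y - 12) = (y - 5)*(y - 4)*(y - 2)*(y + 4)*(y + 3)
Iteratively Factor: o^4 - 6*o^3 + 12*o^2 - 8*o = (o)*(o^3 - 6*o^2 + 12*o - 8) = o*(o - 2)*(o^2 - 4*o + 4) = o*(o - 2)^2*(o - 2)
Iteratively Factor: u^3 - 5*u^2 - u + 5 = (u - 5)*(u^2 - 1) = (u - 5)*(u - 1)*(u + 1)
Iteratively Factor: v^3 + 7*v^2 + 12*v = (v + 4)*(v^2 + 3*v) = v*(v + 4)*(v + 3)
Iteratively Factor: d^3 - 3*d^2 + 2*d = (d - 1)*(d^2 - 2*d) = d*(d - 1)*(d - 2)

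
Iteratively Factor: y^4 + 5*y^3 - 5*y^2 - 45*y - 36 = (y - 3)*(y^3 + 8*y^2 + 19*y + 12) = (y - 3)*(y + 4)*(y^2 + 4*y + 3) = (y - 3)*(y + 1)*(y + 4)*(y + 3)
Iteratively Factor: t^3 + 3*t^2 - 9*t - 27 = (t + 3)*(t^2 - 9) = (t - 3)*(t + 3)*(t + 3)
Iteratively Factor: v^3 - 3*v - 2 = (v + 1)*(v^2 - v - 2) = (v + 1)^2*(v - 2)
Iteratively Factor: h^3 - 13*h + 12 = (h - 1)*(h^2 + h - 12) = (h - 3)*(h - 1)*(h + 4)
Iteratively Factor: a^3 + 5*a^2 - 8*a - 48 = (a - 3)*(a^2 + 8*a + 16) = (a - 3)*(a + 4)*(a + 4)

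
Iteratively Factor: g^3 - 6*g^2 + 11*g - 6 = (g - 2)*(g^2 - 4*g + 3) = (g - 3)*(g - 2)*(g - 1)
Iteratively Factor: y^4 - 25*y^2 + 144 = (y - 4)*(y^3 + 4*y^2 - 9*y - 36) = (y - 4)*(y + 3)*(y^2 + y - 12) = (y - 4)*(y + 3)*(y + 4)*(y - 3)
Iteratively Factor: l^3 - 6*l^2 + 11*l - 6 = (l - 3)*(l^2 - 3*l + 2) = (l - 3)*(l - 2)*(l - 1)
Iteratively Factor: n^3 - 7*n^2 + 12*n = (n - 3)*(n^2 - 4*n) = (n - 4)*(n - 3)*(n)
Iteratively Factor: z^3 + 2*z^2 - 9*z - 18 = (z + 3)*(z^2 - z - 6) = (z + 2)*(z + 3)*(z - 3)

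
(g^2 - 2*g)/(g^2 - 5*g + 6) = g/(g - 3)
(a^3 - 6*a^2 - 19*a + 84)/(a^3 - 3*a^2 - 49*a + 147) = (a + 4)/(a + 7)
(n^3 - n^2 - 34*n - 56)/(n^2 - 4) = (n^2 - 3*n - 28)/(n - 2)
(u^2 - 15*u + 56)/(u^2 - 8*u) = (u - 7)/u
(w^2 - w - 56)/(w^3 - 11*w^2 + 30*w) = (w^2 - w - 56)/(w*(w^2 - 11*w + 30))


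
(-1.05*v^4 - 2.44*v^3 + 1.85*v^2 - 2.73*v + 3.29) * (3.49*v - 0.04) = -3.6645*v^5 - 8.4736*v^4 + 6.5541*v^3 - 9.6017*v^2 + 11.5913*v - 0.1316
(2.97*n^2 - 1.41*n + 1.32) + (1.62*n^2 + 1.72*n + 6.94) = 4.59*n^2 + 0.31*n + 8.26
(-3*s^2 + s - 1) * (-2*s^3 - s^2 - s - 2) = 6*s^5 + s^4 + 4*s^3 + 6*s^2 - s + 2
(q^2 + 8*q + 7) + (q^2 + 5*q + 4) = 2*q^2 + 13*q + 11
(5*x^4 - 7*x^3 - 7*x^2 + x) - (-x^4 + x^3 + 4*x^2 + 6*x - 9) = 6*x^4 - 8*x^3 - 11*x^2 - 5*x + 9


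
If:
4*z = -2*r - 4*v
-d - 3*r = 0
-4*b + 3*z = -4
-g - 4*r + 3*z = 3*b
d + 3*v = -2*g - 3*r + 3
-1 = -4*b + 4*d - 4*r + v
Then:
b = 413/53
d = 378/53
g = 705/53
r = -126/53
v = -417/53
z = 480/53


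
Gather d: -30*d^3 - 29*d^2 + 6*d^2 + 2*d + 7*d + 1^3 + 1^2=-30*d^3 - 23*d^2 + 9*d + 2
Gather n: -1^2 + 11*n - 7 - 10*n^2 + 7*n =-10*n^2 + 18*n - 8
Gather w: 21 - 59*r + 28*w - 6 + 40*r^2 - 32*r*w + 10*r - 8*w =40*r^2 - 49*r + w*(20 - 32*r) + 15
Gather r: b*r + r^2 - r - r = r^2 + r*(b - 2)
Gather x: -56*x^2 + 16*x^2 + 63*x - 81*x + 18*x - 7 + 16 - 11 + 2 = -40*x^2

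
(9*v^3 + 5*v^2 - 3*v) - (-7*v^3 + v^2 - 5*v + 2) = 16*v^3 + 4*v^2 + 2*v - 2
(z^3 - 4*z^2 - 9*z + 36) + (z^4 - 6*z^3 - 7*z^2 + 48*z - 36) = z^4 - 5*z^3 - 11*z^2 + 39*z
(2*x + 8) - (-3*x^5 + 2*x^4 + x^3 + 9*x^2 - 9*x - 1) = 3*x^5 - 2*x^4 - x^3 - 9*x^2 + 11*x + 9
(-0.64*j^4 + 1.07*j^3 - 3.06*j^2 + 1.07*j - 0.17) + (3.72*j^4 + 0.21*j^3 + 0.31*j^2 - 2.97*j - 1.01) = 3.08*j^4 + 1.28*j^3 - 2.75*j^2 - 1.9*j - 1.18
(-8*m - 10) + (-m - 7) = -9*m - 17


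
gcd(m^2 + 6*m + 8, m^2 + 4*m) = m + 4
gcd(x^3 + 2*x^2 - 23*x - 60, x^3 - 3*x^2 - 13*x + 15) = x^2 - 2*x - 15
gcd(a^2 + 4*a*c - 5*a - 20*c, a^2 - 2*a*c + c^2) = 1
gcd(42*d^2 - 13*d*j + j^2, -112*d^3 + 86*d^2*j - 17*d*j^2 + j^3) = 7*d - j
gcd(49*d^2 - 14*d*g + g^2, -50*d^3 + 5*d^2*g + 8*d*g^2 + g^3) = 1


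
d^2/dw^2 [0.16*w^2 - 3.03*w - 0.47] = 0.320000000000000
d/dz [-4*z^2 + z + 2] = 1 - 8*z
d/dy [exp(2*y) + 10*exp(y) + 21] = 2*(exp(y) + 5)*exp(y)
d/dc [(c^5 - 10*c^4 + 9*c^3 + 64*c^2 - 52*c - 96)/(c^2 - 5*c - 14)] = (3*c^4 - 52*c^3 + 285*c^2 - 462*c + 62)/(c^2 - 14*c + 49)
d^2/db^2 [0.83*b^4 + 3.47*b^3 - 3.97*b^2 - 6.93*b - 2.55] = 9.96*b^2 + 20.82*b - 7.94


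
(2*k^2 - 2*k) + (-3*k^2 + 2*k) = -k^2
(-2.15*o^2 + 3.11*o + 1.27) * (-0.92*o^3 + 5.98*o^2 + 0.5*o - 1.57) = 1.978*o^5 - 15.7182*o^4 + 16.3544*o^3 + 12.5251*o^2 - 4.2477*o - 1.9939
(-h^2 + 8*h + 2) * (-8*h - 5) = 8*h^3 - 59*h^2 - 56*h - 10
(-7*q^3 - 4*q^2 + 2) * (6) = -42*q^3 - 24*q^2 + 12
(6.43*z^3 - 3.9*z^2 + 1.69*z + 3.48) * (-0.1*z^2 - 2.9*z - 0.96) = -0.643*z^5 - 18.257*z^4 + 4.9682*z^3 - 1.505*z^2 - 11.7144*z - 3.3408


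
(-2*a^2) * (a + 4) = -2*a^3 - 8*a^2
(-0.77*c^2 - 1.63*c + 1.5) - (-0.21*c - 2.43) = -0.77*c^2 - 1.42*c + 3.93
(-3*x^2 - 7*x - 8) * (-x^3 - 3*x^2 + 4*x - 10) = 3*x^5 + 16*x^4 + 17*x^3 + 26*x^2 + 38*x + 80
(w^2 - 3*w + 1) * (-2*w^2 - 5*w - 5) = -2*w^4 + w^3 + 8*w^2 + 10*w - 5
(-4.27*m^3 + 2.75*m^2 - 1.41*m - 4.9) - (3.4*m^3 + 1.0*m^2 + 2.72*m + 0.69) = -7.67*m^3 + 1.75*m^2 - 4.13*m - 5.59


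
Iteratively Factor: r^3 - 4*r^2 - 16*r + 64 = (r - 4)*(r^2 - 16) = (r - 4)*(r + 4)*(r - 4)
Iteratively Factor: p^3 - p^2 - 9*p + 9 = (p + 3)*(p^2 - 4*p + 3) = (p - 3)*(p + 3)*(p - 1)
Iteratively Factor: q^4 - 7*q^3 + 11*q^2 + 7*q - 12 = (q - 3)*(q^3 - 4*q^2 - q + 4) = (q - 3)*(q - 1)*(q^2 - 3*q - 4) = (q - 4)*(q - 3)*(q - 1)*(q + 1)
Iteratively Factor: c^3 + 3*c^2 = (c + 3)*(c^2) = c*(c + 3)*(c)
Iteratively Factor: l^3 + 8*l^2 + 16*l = (l + 4)*(l^2 + 4*l) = l*(l + 4)*(l + 4)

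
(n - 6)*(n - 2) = n^2 - 8*n + 12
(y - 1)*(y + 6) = y^2 + 5*y - 6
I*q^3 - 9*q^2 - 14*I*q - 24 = (q + 4*I)*(q + 6*I)*(I*q + 1)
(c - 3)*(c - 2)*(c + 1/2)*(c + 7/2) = c^4 - c^3 - 49*c^2/4 + 61*c/4 + 21/2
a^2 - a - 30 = (a - 6)*(a + 5)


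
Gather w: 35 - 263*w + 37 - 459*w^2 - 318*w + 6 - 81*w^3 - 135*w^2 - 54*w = -81*w^3 - 594*w^2 - 635*w + 78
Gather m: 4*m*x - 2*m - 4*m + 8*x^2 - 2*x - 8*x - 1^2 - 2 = m*(4*x - 6) + 8*x^2 - 10*x - 3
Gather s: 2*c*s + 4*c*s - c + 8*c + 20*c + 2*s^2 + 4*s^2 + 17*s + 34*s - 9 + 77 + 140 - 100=27*c + 6*s^2 + s*(6*c + 51) + 108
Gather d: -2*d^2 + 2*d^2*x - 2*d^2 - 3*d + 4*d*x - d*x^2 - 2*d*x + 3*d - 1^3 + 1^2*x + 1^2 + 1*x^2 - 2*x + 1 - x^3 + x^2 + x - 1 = d^2*(2*x - 4) + d*(-x^2 + 2*x) - x^3 + 2*x^2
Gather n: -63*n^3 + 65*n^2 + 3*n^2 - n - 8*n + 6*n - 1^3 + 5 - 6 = -63*n^3 + 68*n^2 - 3*n - 2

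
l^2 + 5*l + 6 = (l + 2)*(l + 3)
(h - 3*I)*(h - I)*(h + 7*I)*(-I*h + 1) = -I*h^4 + 4*h^3 - 22*I*h^2 + 4*h - 21*I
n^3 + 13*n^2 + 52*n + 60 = (n + 2)*(n + 5)*(n + 6)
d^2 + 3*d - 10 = (d - 2)*(d + 5)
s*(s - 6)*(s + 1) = s^3 - 5*s^2 - 6*s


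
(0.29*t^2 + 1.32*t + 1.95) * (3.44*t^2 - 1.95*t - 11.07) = 0.9976*t^4 + 3.9753*t^3 + 0.923700000000001*t^2 - 18.4149*t - 21.5865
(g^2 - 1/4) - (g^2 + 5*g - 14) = 55/4 - 5*g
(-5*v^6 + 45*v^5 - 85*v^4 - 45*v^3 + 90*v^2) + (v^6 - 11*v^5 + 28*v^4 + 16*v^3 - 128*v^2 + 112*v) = -4*v^6 + 34*v^5 - 57*v^4 - 29*v^3 - 38*v^2 + 112*v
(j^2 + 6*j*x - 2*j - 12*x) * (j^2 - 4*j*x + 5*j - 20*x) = j^4 + 2*j^3*x + 3*j^3 - 24*j^2*x^2 + 6*j^2*x - 10*j^2 - 72*j*x^2 - 20*j*x + 240*x^2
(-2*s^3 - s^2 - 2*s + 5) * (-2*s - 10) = 4*s^4 + 22*s^3 + 14*s^2 + 10*s - 50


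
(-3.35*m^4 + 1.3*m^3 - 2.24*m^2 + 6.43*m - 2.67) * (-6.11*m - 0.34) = 20.4685*m^5 - 6.804*m^4 + 13.2444*m^3 - 38.5257*m^2 + 14.1275*m + 0.9078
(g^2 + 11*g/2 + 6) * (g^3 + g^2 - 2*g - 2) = g^5 + 13*g^4/2 + 19*g^3/2 - 7*g^2 - 23*g - 12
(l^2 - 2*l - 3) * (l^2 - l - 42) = l^4 - 3*l^3 - 43*l^2 + 87*l + 126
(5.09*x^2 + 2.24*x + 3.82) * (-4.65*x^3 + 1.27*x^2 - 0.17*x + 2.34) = -23.6685*x^5 - 3.9517*x^4 - 15.7835*x^3 + 16.3812*x^2 + 4.5922*x + 8.9388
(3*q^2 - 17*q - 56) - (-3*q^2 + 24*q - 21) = 6*q^2 - 41*q - 35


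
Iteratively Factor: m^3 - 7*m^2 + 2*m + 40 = (m - 5)*(m^2 - 2*m - 8) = (m - 5)*(m + 2)*(m - 4)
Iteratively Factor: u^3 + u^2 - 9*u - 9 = (u + 3)*(u^2 - 2*u - 3) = (u + 1)*(u + 3)*(u - 3)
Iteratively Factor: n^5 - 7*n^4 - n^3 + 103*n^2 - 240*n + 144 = (n + 4)*(n^4 - 11*n^3 + 43*n^2 - 69*n + 36) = (n - 1)*(n + 4)*(n^3 - 10*n^2 + 33*n - 36) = (n - 4)*(n - 1)*(n + 4)*(n^2 - 6*n + 9) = (n - 4)*(n - 3)*(n - 1)*(n + 4)*(n - 3)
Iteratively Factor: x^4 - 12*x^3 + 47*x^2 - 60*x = (x - 5)*(x^3 - 7*x^2 + 12*x) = (x - 5)*(x - 4)*(x^2 - 3*x) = (x - 5)*(x - 4)*(x - 3)*(x)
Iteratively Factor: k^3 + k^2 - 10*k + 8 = (k + 4)*(k^2 - 3*k + 2) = (k - 1)*(k + 4)*(k - 2)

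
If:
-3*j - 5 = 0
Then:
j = -5/3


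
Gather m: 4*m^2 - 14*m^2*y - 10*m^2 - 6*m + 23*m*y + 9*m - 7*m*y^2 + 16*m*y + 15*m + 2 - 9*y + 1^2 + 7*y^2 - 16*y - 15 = m^2*(-14*y - 6) + m*(-7*y^2 + 39*y + 18) + 7*y^2 - 25*y - 12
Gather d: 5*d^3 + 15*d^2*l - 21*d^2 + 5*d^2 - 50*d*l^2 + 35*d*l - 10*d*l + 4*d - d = 5*d^3 + d^2*(15*l - 16) + d*(-50*l^2 + 25*l + 3)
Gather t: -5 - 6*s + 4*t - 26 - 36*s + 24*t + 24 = -42*s + 28*t - 7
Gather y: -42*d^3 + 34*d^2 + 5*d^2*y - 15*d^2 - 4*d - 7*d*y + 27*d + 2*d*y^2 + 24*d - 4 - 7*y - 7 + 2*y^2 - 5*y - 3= -42*d^3 + 19*d^2 + 47*d + y^2*(2*d + 2) + y*(5*d^2 - 7*d - 12) - 14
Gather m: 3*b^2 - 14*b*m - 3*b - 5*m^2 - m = 3*b^2 - 3*b - 5*m^2 + m*(-14*b - 1)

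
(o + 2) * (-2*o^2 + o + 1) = -2*o^3 - 3*o^2 + 3*o + 2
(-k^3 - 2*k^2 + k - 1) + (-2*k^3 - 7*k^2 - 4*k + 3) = -3*k^3 - 9*k^2 - 3*k + 2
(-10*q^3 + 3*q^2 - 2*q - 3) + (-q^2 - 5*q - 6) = -10*q^3 + 2*q^2 - 7*q - 9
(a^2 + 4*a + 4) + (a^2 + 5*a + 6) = 2*a^2 + 9*a + 10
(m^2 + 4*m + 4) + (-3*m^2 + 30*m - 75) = -2*m^2 + 34*m - 71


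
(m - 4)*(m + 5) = m^2 + m - 20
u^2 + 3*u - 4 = (u - 1)*(u + 4)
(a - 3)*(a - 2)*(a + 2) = a^3 - 3*a^2 - 4*a + 12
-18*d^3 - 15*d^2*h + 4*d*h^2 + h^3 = (-3*d + h)*(d + h)*(6*d + h)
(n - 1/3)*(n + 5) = n^2 + 14*n/3 - 5/3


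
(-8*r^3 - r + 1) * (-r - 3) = 8*r^4 + 24*r^3 + r^2 + 2*r - 3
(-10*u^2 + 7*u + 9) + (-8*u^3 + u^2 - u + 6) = -8*u^3 - 9*u^2 + 6*u + 15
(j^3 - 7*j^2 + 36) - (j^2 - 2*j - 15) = j^3 - 8*j^2 + 2*j + 51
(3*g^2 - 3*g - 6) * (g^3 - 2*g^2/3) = 3*g^5 - 5*g^4 - 4*g^3 + 4*g^2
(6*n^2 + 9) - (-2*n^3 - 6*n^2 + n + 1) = 2*n^3 + 12*n^2 - n + 8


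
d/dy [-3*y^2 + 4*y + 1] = 4 - 6*y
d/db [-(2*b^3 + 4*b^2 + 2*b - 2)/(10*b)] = -2*b/5 - 2/5 - 1/(5*b^2)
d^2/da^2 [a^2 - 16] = 2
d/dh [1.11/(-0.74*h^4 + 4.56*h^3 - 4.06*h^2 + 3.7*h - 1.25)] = (3.2856*h^3 - 15.1848*h^2 + 9.0132*h - 4.107)/(0.74*h^4 - 4.56*h^3 + 4.06*h^2 - 3.7*h + 1.25)^2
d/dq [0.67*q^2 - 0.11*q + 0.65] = 1.34*q - 0.11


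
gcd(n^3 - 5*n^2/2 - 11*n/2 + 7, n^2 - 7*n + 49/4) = n - 7/2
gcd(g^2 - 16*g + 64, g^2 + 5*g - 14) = 1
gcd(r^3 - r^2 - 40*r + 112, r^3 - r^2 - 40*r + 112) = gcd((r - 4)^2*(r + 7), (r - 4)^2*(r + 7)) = r^3 - r^2 - 40*r + 112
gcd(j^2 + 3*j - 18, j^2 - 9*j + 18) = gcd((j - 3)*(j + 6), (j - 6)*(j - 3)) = j - 3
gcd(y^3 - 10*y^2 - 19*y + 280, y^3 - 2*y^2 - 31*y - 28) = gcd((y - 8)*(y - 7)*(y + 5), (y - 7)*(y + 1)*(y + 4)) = y - 7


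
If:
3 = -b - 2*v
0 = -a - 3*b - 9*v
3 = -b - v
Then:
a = 9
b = -3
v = 0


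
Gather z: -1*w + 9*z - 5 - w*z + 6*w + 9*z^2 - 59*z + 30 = 5*w + 9*z^2 + z*(-w - 50) + 25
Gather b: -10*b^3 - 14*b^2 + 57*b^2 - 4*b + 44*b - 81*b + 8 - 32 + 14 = -10*b^3 + 43*b^2 - 41*b - 10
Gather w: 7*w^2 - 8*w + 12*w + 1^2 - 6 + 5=7*w^2 + 4*w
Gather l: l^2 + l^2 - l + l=2*l^2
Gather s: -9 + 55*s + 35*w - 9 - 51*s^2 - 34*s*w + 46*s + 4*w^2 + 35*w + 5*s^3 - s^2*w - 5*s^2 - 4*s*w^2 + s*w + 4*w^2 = 5*s^3 + s^2*(-w - 56) + s*(-4*w^2 - 33*w + 101) + 8*w^2 + 70*w - 18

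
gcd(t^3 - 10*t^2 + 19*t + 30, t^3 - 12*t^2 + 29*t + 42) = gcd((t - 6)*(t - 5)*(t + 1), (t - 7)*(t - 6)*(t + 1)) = t^2 - 5*t - 6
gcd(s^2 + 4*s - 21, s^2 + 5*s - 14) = s + 7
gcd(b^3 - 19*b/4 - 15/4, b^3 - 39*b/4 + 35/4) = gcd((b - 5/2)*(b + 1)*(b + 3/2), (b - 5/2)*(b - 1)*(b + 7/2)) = b - 5/2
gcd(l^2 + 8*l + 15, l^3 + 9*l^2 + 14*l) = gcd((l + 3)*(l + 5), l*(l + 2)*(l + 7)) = 1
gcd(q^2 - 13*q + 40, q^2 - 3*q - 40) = q - 8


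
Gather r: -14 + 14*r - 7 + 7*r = 21*r - 21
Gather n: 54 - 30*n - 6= 48 - 30*n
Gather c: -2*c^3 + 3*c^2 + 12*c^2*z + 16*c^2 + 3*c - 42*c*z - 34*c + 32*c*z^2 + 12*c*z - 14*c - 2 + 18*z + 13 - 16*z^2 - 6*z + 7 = -2*c^3 + c^2*(12*z + 19) + c*(32*z^2 - 30*z - 45) - 16*z^2 + 12*z + 18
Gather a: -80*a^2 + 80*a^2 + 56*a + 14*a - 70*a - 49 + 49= 0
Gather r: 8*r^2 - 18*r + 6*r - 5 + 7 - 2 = 8*r^2 - 12*r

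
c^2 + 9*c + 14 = (c + 2)*(c + 7)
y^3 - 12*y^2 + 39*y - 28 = (y - 7)*(y - 4)*(y - 1)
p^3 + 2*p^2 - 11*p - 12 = (p - 3)*(p + 1)*(p + 4)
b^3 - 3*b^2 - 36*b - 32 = (b - 8)*(b + 1)*(b + 4)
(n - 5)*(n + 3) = n^2 - 2*n - 15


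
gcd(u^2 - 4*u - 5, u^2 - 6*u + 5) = u - 5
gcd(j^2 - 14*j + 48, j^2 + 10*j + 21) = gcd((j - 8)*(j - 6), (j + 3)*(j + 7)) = 1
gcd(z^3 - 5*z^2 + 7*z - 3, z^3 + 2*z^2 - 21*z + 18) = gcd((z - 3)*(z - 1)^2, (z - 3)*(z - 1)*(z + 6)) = z^2 - 4*z + 3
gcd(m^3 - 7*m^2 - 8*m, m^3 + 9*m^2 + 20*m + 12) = m + 1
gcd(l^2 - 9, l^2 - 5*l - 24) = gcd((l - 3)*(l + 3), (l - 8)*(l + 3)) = l + 3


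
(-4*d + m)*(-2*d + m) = 8*d^2 - 6*d*m + m^2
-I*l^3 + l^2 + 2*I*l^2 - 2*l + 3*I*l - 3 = (l - 3)*(l + I)*(-I*l - I)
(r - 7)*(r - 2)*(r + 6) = r^3 - 3*r^2 - 40*r + 84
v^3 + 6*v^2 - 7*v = v*(v - 1)*(v + 7)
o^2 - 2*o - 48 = (o - 8)*(o + 6)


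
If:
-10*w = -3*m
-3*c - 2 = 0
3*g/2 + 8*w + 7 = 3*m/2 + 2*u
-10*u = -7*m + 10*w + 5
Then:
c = -2/3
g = -2*w/9 - 16/3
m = 10*w/3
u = 4*w/3 - 1/2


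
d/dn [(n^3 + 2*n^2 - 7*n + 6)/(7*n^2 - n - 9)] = (7*n^4 - 2*n^3 + 20*n^2 - 120*n + 69)/(49*n^4 - 14*n^3 - 125*n^2 + 18*n + 81)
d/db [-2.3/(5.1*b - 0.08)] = 11.73/(5.1*b - 0.08)^2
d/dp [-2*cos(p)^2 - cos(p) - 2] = (4*cos(p) + 1)*sin(p)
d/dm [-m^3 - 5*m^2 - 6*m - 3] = -3*m^2 - 10*m - 6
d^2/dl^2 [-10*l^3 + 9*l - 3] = -60*l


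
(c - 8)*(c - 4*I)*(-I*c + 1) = -I*c^3 - 3*c^2 + 8*I*c^2 + 24*c - 4*I*c + 32*I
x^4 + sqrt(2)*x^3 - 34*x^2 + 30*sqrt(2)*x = x*(x - 3*sqrt(2))*(x - sqrt(2))*(x + 5*sqrt(2))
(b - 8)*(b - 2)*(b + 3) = b^3 - 7*b^2 - 14*b + 48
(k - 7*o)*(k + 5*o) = k^2 - 2*k*o - 35*o^2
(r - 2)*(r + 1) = r^2 - r - 2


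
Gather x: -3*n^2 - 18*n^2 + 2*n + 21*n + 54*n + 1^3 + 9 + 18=-21*n^2 + 77*n + 28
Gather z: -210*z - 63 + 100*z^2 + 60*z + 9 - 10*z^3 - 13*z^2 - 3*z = -10*z^3 + 87*z^2 - 153*z - 54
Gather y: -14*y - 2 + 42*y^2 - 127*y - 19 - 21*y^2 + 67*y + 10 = 21*y^2 - 74*y - 11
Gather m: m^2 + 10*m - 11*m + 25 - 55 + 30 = m^2 - m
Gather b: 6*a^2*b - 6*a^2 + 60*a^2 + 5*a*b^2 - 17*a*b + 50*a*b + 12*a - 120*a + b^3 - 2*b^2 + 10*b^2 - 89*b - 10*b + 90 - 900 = 54*a^2 - 108*a + b^3 + b^2*(5*a + 8) + b*(6*a^2 + 33*a - 99) - 810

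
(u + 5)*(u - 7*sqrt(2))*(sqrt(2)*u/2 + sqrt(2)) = sqrt(2)*u^3/2 - 7*u^2 + 7*sqrt(2)*u^2/2 - 49*u + 5*sqrt(2)*u - 70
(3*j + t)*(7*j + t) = 21*j^2 + 10*j*t + t^2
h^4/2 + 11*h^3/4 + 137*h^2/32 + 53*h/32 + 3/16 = (h/2 + 1)*(h + 1/4)^2*(h + 3)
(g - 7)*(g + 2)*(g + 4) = g^3 - g^2 - 34*g - 56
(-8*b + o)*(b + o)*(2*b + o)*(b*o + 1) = -16*b^4*o - 22*b^3*o^2 - 16*b^3 - 5*b^2*o^3 - 22*b^2*o + b*o^4 - 5*b*o^2 + o^3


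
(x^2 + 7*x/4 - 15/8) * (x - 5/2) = x^3 - 3*x^2/4 - 25*x/4 + 75/16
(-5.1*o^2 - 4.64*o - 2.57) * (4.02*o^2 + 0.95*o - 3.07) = -20.502*o^4 - 23.4978*o^3 + 0.9176*o^2 + 11.8033*o + 7.8899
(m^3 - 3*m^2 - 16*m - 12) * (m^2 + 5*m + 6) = m^5 + 2*m^4 - 25*m^3 - 110*m^2 - 156*m - 72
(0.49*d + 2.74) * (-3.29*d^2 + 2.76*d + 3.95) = -1.6121*d^3 - 7.6622*d^2 + 9.4979*d + 10.823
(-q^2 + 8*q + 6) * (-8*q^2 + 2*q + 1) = 8*q^4 - 66*q^3 - 33*q^2 + 20*q + 6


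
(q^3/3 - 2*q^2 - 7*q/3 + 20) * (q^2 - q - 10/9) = q^5/3 - 7*q^4/3 - 19*q^3/27 + 221*q^2/9 - 470*q/27 - 200/9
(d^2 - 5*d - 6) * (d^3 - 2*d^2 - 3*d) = d^5 - 7*d^4 + d^3 + 27*d^2 + 18*d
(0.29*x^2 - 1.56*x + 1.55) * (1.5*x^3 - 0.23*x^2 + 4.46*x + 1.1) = 0.435*x^5 - 2.4067*x^4 + 3.9772*x^3 - 6.9951*x^2 + 5.197*x + 1.705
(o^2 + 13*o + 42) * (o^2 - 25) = o^4 + 13*o^3 + 17*o^2 - 325*o - 1050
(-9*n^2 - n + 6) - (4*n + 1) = -9*n^2 - 5*n + 5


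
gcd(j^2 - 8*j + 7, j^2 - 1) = j - 1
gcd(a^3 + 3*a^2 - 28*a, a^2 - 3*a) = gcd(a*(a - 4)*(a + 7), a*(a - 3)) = a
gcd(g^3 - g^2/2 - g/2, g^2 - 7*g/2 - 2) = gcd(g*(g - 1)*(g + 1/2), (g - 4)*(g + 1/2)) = g + 1/2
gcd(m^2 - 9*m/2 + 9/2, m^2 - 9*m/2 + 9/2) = m^2 - 9*m/2 + 9/2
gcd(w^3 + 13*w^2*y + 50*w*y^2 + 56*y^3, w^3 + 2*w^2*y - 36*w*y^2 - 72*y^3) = w + 2*y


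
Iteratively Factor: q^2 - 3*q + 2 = (q - 1)*(q - 2)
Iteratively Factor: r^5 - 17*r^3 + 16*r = (r + 1)*(r^4 - r^3 - 16*r^2 + 16*r) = (r - 4)*(r + 1)*(r^3 + 3*r^2 - 4*r) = r*(r - 4)*(r + 1)*(r^2 + 3*r - 4) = r*(r - 4)*(r - 1)*(r + 1)*(r + 4)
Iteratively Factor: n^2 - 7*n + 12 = (n - 3)*(n - 4)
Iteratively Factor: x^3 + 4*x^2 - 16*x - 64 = (x - 4)*(x^2 + 8*x + 16) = (x - 4)*(x + 4)*(x + 4)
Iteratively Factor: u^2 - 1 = (u - 1)*(u + 1)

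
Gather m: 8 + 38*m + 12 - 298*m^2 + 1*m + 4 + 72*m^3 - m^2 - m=72*m^3 - 299*m^2 + 38*m + 24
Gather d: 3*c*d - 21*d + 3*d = d*(3*c - 18)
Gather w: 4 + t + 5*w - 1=t + 5*w + 3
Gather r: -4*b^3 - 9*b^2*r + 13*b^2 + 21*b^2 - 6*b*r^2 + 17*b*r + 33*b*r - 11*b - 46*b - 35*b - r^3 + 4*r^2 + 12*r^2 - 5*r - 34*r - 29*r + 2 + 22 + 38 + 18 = -4*b^3 + 34*b^2 - 92*b - r^3 + r^2*(16 - 6*b) + r*(-9*b^2 + 50*b - 68) + 80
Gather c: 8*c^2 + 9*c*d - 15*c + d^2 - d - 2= 8*c^2 + c*(9*d - 15) + d^2 - d - 2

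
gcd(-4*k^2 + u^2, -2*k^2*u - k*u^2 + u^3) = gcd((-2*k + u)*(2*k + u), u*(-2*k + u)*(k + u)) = -2*k + u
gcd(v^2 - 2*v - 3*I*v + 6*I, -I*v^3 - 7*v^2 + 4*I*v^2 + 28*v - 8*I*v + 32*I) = 1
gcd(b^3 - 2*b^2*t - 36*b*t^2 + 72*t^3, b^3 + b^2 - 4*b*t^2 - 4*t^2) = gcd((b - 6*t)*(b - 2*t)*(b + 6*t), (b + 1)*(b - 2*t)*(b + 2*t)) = -b + 2*t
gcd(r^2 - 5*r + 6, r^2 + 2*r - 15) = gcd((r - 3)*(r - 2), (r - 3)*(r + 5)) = r - 3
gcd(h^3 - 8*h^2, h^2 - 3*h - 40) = h - 8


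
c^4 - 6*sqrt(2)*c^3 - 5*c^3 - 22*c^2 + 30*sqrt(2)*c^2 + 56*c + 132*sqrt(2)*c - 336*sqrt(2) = (c - 7)*(c - 2)*(c + 4)*(c - 6*sqrt(2))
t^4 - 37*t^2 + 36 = (t - 6)*(t - 1)*(t + 1)*(t + 6)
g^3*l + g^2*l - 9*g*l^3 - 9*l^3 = (g - 3*l)*(g + 3*l)*(g*l + l)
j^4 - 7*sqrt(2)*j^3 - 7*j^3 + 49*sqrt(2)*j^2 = j^2*(j - 7)*(j - 7*sqrt(2))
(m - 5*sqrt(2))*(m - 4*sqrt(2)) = m^2 - 9*sqrt(2)*m + 40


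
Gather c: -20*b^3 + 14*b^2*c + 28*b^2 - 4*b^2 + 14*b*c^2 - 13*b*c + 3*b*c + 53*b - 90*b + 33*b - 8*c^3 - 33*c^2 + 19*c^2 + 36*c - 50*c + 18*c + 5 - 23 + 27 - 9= -20*b^3 + 24*b^2 - 4*b - 8*c^3 + c^2*(14*b - 14) + c*(14*b^2 - 10*b + 4)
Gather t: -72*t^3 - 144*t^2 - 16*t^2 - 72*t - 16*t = -72*t^3 - 160*t^2 - 88*t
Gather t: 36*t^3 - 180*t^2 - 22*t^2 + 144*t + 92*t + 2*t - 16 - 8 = 36*t^3 - 202*t^2 + 238*t - 24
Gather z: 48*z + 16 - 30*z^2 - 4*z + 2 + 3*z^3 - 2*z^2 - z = 3*z^3 - 32*z^2 + 43*z + 18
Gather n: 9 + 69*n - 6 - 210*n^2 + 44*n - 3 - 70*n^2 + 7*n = -280*n^2 + 120*n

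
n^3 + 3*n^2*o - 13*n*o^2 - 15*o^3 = (n - 3*o)*(n + o)*(n + 5*o)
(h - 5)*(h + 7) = h^2 + 2*h - 35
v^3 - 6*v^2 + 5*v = v*(v - 5)*(v - 1)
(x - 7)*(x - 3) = x^2 - 10*x + 21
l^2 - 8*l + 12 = (l - 6)*(l - 2)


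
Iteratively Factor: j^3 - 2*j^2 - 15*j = (j + 3)*(j^2 - 5*j) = j*(j + 3)*(j - 5)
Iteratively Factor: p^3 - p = (p + 1)*(p^2 - p) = (p - 1)*(p + 1)*(p)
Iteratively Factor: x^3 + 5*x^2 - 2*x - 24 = (x + 4)*(x^2 + x - 6) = (x - 2)*(x + 4)*(x + 3)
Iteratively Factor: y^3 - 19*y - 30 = (y + 2)*(y^2 - 2*y - 15) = (y + 2)*(y + 3)*(y - 5)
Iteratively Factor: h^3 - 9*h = (h - 3)*(h^2 + 3*h) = (h - 3)*(h + 3)*(h)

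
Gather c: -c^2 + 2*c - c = -c^2 + c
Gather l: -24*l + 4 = 4 - 24*l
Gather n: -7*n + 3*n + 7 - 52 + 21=-4*n - 24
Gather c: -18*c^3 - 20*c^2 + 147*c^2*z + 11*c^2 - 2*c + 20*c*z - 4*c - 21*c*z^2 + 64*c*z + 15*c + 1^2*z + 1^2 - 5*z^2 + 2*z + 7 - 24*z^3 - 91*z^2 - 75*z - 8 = -18*c^3 + c^2*(147*z - 9) + c*(-21*z^2 + 84*z + 9) - 24*z^3 - 96*z^2 - 72*z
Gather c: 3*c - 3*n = 3*c - 3*n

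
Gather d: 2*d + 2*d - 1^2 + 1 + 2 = 4*d + 2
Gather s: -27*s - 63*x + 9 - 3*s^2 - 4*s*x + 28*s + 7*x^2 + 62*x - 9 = -3*s^2 + s*(1 - 4*x) + 7*x^2 - x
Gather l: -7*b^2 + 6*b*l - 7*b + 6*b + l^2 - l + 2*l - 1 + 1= -7*b^2 - b + l^2 + l*(6*b + 1)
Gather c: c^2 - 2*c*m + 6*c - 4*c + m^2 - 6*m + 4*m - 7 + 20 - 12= c^2 + c*(2 - 2*m) + m^2 - 2*m + 1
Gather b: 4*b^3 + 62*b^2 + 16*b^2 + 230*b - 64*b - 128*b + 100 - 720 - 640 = 4*b^3 + 78*b^2 + 38*b - 1260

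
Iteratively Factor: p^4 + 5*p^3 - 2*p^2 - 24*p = (p - 2)*(p^3 + 7*p^2 + 12*p) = (p - 2)*(p + 4)*(p^2 + 3*p) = p*(p - 2)*(p + 4)*(p + 3)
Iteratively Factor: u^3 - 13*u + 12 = (u - 1)*(u^2 + u - 12) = (u - 3)*(u - 1)*(u + 4)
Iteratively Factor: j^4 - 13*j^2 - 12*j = (j - 4)*(j^3 + 4*j^2 + 3*j) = j*(j - 4)*(j^2 + 4*j + 3) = j*(j - 4)*(j + 1)*(j + 3)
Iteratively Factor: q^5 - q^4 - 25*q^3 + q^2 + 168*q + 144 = (q - 4)*(q^4 + 3*q^3 - 13*q^2 - 51*q - 36) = (q - 4)*(q + 1)*(q^3 + 2*q^2 - 15*q - 36) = (q - 4)^2*(q + 1)*(q^2 + 6*q + 9) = (q - 4)^2*(q + 1)*(q + 3)*(q + 3)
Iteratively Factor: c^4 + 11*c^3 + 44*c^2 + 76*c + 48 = (c + 4)*(c^3 + 7*c^2 + 16*c + 12) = (c + 2)*(c + 4)*(c^2 + 5*c + 6) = (c + 2)^2*(c + 4)*(c + 3)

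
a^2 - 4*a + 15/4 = (a - 5/2)*(a - 3/2)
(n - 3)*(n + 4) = n^2 + n - 12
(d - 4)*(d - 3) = d^2 - 7*d + 12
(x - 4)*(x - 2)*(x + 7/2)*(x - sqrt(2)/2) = x^4 - 5*x^3/2 - sqrt(2)*x^3/2 - 13*x^2 + 5*sqrt(2)*x^2/4 + 13*sqrt(2)*x/2 + 28*x - 14*sqrt(2)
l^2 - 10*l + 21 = (l - 7)*(l - 3)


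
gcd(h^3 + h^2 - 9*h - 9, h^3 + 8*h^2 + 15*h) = h + 3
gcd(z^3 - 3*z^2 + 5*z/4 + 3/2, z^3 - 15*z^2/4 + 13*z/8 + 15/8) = z + 1/2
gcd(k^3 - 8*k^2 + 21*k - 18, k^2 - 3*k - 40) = 1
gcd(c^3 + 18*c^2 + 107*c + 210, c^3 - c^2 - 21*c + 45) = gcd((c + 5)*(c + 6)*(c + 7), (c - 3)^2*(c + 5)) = c + 5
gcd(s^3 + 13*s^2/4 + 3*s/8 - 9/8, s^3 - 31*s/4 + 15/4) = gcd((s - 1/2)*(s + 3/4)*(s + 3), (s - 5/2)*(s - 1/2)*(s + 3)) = s^2 + 5*s/2 - 3/2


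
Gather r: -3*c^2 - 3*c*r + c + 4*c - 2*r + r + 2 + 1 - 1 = -3*c^2 + 5*c + r*(-3*c - 1) + 2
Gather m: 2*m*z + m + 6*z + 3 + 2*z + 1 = m*(2*z + 1) + 8*z + 4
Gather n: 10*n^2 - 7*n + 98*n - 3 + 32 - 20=10*n^2 + 91*n + 9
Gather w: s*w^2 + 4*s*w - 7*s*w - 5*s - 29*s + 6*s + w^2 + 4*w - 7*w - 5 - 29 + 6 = -28*s + w^2*(s + 1) + w*(-3*s - 3) - 28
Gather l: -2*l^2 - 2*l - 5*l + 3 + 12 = -2*l^2 - 7*l + 15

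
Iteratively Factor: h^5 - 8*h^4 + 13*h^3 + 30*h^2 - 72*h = (h - 4)*(h^4 - 4*h^3 - 3*h^2 + 18*h) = h*(h - 4)*(h^3 - 4*h^2 - 3*h + 18) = h*(h - 4)*(h - 3)*(h^2 - h - 6) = h*(h - 4)*(h - 3)^2*(h + 2)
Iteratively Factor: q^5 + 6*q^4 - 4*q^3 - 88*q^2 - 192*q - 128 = (q + 2)*(q^4 + 4*q^3 - 12*q^2 - 64*q - 64) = (q + 2)^2*(q^3 + 2*q^2 - 16*q - 32) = (q + 2)^2*(q + 4)*(q^2 - 2*q - 8) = (q - 4)*(q + 2)^2*(q + 4)*(q + 2)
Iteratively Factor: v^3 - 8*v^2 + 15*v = (v - 5)*(v^2 - 3*v) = (v - 5)*(v - 3)*(v)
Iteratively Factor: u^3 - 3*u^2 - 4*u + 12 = (u - 3)*(u^2 - 4) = (u - 3)*(u - 2)*(u + 2)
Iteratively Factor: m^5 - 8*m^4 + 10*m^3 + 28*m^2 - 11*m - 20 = (m - 5)*(m^4 - 3*m^3 - 5*m^2 + 3*m + 4) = (m - 5)*(m + 1)*(m^3 - 4*m^2 - m + 4) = (m - 5)*(m + 1)^2*(m^2 - 5*m + 4) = (m - 5)*(m - 1)*(m + 1)^2*(m - 4)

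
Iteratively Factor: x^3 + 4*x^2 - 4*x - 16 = (x + 4)*(x^2 - 4) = (x + 2)*(x + 4)*(x - 2)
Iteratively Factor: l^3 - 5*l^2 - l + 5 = (l - 1)*(l^2 - 4*l - 5) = (l - 1)*(l + 1)*(l - 5)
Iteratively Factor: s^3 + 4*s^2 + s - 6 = (s + 2)*(s^2 + 2*s - 3) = (s - 1)*(s + 2)*(s + 3)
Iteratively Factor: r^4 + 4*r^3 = (r)*(r^3 + 4*r^2) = r*(r + 4)*(r^2) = r^2*(r + 4)*(r)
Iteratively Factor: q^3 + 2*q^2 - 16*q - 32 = (q - 4)*(q^2 + 6*q + 8) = (q - 4)*(q + 2)*(q + 4)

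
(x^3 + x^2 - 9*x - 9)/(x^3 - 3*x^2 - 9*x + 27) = (x + 1)/(x - 3)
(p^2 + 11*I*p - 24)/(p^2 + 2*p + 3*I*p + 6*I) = (p + 8*I)/(p + 2)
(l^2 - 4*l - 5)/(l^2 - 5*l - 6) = (l - 5)/(l - 6)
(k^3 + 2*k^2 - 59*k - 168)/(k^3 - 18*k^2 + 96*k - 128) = (k^2 + 10*k + 21)/(k^2 - 10*k + 16)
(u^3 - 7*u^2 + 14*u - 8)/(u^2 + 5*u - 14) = (u^2 - 5*u + 4)/(u + 7)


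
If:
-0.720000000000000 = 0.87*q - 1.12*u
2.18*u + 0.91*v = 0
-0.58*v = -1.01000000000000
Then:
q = -1.76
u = -0.73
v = 1.74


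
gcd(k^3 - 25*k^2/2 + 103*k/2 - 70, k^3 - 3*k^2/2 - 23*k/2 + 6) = k - 4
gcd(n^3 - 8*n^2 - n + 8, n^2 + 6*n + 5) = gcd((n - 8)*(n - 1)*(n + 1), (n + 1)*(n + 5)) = n + 1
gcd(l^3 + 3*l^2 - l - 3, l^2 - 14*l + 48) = 1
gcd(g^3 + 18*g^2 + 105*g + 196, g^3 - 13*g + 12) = g + 4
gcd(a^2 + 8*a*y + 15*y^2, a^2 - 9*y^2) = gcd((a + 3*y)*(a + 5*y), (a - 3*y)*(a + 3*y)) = a + 3*y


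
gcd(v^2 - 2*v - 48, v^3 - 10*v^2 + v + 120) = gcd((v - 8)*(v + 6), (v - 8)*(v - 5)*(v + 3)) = v - 8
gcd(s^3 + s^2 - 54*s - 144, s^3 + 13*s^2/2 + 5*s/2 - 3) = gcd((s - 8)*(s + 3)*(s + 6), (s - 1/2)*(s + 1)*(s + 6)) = s + 6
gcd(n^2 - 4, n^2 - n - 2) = n - 2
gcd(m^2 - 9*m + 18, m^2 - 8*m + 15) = m - 3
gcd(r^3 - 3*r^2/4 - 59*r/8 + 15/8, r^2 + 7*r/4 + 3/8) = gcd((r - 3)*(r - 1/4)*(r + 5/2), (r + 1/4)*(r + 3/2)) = 1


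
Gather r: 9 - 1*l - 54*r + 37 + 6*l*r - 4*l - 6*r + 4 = -5*l + r*(6*l - 60) + 50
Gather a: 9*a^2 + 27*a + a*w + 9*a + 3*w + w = 9*a^2 + a*(w + 36) + 4*w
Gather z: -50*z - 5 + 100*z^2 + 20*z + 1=100*z^2 - 30*z - 4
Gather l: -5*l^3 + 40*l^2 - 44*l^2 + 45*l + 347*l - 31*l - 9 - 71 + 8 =-5*l^3 - 4*l^2 + 361*l - 72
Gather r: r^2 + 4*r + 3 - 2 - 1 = r^2 + 4*r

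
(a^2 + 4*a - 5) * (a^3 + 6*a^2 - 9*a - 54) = a^5 + 10*a^4 + 10*a^3 - 120*a^2 - 171*a + 270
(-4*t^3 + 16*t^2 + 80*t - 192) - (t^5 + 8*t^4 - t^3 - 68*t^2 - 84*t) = -t^5 - 8*t^4 - 3*t^3 + 84*t^2 + 164*t - 192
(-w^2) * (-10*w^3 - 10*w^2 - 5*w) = 10*w^5 + 10*w^4 + 5*w^3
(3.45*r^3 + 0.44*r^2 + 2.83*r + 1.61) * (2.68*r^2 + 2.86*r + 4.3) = 9.246*r^5 + 11.0462*r^4 + 23.6778*r^3 + 14.3006*r^2 + 16.7736*r + 6.923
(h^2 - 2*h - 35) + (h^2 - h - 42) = 2*h^2 - 3*h - 77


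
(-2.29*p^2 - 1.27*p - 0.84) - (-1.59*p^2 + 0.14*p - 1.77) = -0.7*p^2 - 1.41*p + 0.93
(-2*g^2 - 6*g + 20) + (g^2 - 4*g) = -g^2 - 10*g + 20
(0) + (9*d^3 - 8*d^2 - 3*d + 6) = 9*d^3 - 8*d^2 - 3*d + 6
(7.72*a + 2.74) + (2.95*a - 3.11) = 10.67*a - 0.37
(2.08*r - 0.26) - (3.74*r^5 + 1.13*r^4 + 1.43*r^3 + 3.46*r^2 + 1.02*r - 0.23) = -3.74*r^5 - 1.13*r^4 - 1.43*r^3 - 3.46*r^2 + 1.06*r - 0.03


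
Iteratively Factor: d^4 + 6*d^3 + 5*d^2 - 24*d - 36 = (d + 3)*(d^3 + 3*d^2 - 4*d - 12) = (d - 2)*(d + 3)*(d^2 + 5*d + 6) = (d - 2)*(d + 3)^2*(d + 2)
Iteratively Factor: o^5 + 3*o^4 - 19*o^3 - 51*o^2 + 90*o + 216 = (o + 3)*(o^4 - 19*o^2 + 6*o + 72) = (o + 3)*(o + 4)*(o^3 - 4*o^2 - 3*o + 18) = (o - 3)*(o + 3)*(o + 4)*(o^2 - o - 6) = (o - 3)*(o + 2)*(o + 3)*(o + 4)*(o - 3)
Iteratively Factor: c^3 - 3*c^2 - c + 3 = (c - 1)*(c^2 - 2*c - 3) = (c - 1)*(c + 1)*(c - 3)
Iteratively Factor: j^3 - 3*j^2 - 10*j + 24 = (j - 2)*(j^2 - j - 12) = (j - 4)*(j - 2)*(j + 3)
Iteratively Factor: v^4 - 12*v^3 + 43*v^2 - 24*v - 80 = (v - 5)*(v^3 - 7*v^2 + 8*v + 16) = (v - 5)*(v - 4)*(v^2 - 3*v - 4) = (v - 5)*(v - 4)*(v + 1)*(v - 4)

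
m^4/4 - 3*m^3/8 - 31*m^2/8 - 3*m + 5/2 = (m/2 + 1)^2*(m - 5)*(m - 1/2)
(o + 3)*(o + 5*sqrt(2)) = o^2 + 3*o + 5*sqrt(2)*o + 15*sqrt(2)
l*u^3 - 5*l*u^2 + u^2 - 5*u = u*(u - 5)*(l*u + 1)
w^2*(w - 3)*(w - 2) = w^4 - 5*w^3 + 6*w^2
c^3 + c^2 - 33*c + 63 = (c - 3)^2*(c + 7)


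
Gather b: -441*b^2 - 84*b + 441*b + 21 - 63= -441*b^2 + 357*b - 42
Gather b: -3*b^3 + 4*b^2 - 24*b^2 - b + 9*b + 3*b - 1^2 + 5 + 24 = -3*b^3 - 20*b^2 + 11*b + 28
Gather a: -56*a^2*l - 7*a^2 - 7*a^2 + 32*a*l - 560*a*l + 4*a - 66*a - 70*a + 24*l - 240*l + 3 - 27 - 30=a^2*(-56*l - 14) + a*(-528*l - 132) - 216*l - 54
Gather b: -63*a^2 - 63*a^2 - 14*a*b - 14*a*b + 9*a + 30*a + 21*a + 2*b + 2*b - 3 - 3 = -126*a^2 + 60*a + b*(4 - 28*a) - 6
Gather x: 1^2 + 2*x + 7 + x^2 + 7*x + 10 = x^2 + 9*x + 18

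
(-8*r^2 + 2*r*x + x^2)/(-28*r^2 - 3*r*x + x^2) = (-2*r + x)/(-7*r + x)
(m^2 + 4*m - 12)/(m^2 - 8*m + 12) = (m + 6)/(m - 6)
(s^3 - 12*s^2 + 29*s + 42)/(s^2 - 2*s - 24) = (s^2 - 6*s - 7)/(s + 4)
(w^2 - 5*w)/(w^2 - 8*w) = (w - 5)/(w - 8)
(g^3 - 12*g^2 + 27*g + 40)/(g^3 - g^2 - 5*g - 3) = (g^2 - 13*g + 40)/(g^2 - 2*g - 3)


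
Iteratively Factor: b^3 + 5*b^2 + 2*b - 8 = (b + 2)*(b^2 + 3*b - 4) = (b - 1)*(b + 2)*(b + 4)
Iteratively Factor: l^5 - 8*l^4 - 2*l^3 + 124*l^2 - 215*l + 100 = (l - 1)*(l^4 - 7*l^3 - 9*l^2 + 115*l - 100) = (l - 1)^2*(l^3 - 6*l^2 - 15*l + 100) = (l - 5)*(l - 1)^2*(l^2 - l - 20) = (l - 5)^2*(l - 1)^2*(l + 4)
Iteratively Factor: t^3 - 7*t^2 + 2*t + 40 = (t - 4)*(t^2 - 3*t - 10) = (t - 4)*(t + 2)*(t - 5)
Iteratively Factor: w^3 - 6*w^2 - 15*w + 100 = (w - 5)*(w^2 - w - 20) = (w - 5)^2*(w + 4)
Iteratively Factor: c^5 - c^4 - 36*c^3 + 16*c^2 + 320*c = (c - 4)*(c^4 + 3*c^3 - 24*c^2 - 80*c) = (c - 4)*(c + 4)*(c^3 - c^2 - 20*c) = c*(c - 4)*(c + 4)*(c^2 - c - 20) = c*(c - 4)*(c + 4)^2*(c - 5)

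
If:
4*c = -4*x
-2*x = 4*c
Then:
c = 0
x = 0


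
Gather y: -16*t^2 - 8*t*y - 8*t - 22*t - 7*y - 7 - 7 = -16*t^2 - 30*t + y*(-8*t - 7) - 14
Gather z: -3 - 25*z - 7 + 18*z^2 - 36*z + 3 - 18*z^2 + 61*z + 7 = 0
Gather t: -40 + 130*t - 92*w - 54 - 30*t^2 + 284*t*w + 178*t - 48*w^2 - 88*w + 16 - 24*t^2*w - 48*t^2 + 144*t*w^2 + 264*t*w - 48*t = t^2*(-24*w - 78) + t*(144*w^2 + 548*w + 260) - 48*w^2 - 180*w - 78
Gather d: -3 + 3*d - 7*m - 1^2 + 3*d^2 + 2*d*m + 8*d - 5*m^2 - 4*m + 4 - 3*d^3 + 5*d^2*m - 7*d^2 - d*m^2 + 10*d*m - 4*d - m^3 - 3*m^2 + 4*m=-3*d^3 + d^2*(5*m - 4) + d*(-m^2 + 12*m + 7) - m^3 - 8*m^2 - 7*m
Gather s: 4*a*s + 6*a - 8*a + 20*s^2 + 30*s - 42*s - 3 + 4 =-2*a + 20*s^2 + s*(4*a - 12) + 1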